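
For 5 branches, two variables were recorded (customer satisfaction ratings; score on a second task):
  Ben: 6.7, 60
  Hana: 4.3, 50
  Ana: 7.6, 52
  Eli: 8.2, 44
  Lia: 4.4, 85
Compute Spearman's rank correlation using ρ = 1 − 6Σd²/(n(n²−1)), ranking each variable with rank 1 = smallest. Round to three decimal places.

Ranks of variable 1: 3, 1, 4, 5, 2
Ranks of variable 2: 4, 2, 3, 1, 5
d = r₁ − r₂: -1, -1, 1, 4, -3
d²: 1, 1, 1, 16, 9; Σd² = 28
ρ = 1 − 6·28/(5·24) = 1 − 168/120 = -0.400

-0.400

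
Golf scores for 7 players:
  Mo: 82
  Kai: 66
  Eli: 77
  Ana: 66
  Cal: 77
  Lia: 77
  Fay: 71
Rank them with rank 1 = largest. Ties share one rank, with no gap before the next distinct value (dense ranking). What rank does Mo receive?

Sorted (descending): 82, 77, 77, 77, 71, 66, 66
The 3 values of 77 share dense rank 2.
The 2 values of 66 share dense rank 4.
Remaining distinct values take the next consecutive integers.
Mo has value 82 → rank 1.

1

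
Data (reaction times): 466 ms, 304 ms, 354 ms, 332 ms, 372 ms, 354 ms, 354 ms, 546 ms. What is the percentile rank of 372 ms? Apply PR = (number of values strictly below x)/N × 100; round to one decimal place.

N = 8.
Strictly below 372: 5. Equal to 372: 1.
PR = 5/8 × 100 = 62.5

62.5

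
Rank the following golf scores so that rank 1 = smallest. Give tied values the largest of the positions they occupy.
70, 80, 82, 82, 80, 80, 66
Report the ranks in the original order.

Sorted (ascending): 66, 70, 80, 80, 80, 82, 82
The 3 values of 80 occupy positions 3–5 → each gets rank 5.
The 2 values of 82 occupy positions 6–7 → each gets rank 7.

2, 5, 7, 7, 5, 5, 1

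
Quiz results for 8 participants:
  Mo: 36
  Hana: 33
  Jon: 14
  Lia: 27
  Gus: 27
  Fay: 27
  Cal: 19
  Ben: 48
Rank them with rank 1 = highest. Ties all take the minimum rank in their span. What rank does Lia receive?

Sorted (descending): 48, 36, 33, 27, 27, 27, 19, 14
The 3 values of 27 occupy positions 4–6 → each gets rank 4.
Lia has value 27 → rank 4.

4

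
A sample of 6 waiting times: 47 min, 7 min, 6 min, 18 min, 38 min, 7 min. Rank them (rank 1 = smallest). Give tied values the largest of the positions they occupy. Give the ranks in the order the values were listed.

Sorted (ascending): 6, 7, 7, 18, 38, 47
The 2 values of 7 occupy positions 2–3 → each gets rank 3.

6, 3, 1, 4, 5, 3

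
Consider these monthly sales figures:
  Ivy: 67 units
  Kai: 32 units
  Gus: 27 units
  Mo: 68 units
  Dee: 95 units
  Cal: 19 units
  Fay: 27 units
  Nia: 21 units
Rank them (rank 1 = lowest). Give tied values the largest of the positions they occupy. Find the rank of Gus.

Sorted (ascending): 19, 21, 27, 27, 32, 67, 68, 95
The 2 values of 27 occupy positions 3–4 → each gets rank 4.
Gus has value 27 units → rank 4.

4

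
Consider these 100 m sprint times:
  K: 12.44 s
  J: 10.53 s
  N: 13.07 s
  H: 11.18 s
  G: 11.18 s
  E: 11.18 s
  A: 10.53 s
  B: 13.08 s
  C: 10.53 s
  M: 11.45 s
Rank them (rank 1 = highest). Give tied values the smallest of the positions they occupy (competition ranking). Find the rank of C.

8

Sorted (descending): 13.08, 13.07, 12.44, 11.45, 11.18, 11.18, 11.18, 10.53, 10.53, 10.53
The 3 values of 11.18 occupy positions 5–7 → each gets rank 5.
The 3 values of 10.53 occupy positions 8–10 → each gets rank 8.
C has value 10.53 s → rank 8.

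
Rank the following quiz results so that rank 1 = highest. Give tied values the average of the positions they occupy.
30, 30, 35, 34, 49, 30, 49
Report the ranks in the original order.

Sorted (descending): 49, 49, 35, 34, 30, 30, 30
The 2 values of 49 occupy positions 1–2 → average rank (1+2)/2 = 1.5.
The 3 values of 30 occupy positions 5–7 → average rank 6.

6, 6, 3, 4, 1.5, 6, 1.5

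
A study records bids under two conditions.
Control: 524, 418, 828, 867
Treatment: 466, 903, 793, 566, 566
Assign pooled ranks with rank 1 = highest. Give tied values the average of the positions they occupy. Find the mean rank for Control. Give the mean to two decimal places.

5.25

Sorted (descending): 903, 867, 828, 793, 566, 566, 524, 466, 418
The 2 values of 566 occupy positions 5–6 → average rank (5+6)/2 = 5.5.
Control values → pooled ranks: 524→7, 418→9, 828→3, 867→2
Mean rank = (7 + 9 + 3 + 2) / 4 = 5.25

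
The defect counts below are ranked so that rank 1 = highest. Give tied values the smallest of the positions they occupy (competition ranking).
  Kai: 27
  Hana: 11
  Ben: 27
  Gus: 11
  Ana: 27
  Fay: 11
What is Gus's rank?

4

Sorted (descending): 27, 27, 27, 11, 11, 11
The 3 values of 27 occupy positions 1–3 → each gets rank 1.
The 3 values of 11 occupy positions 4–6 → each gets rank 4.
Gus has value 11 → rank 4.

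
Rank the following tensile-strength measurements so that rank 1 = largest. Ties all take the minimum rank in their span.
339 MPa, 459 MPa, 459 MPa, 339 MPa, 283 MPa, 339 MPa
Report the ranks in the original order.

3, 1, 1, 3, 6, 3

Sorted (descending): 459, 459, 339, 339, 339, 283
The 2 values of 459 occupy positions 1–2 → each gets rank 1.
The 3 values of 339 occupy positions 3–5 → each gets rank 3.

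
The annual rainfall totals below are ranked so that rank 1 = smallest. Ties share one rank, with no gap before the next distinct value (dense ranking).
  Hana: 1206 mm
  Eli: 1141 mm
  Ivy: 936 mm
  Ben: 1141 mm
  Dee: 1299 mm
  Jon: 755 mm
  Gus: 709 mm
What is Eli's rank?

4

Sorted (ascending): 709, 755, 936, 1141, 1141, 1206, 1299
The 2 values of 1141 share dense rank 4.
Remaining distinct values take the next consecutive integers.
Eli has value 1141 mm → rank 4.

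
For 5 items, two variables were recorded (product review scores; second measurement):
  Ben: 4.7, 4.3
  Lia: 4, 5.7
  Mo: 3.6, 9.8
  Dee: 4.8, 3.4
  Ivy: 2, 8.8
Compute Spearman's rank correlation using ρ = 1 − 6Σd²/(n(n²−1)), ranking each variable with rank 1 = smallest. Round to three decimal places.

-0.900

Ranks of variable 1: 4, 3, 2, 5, 1
Ranks of variable 2: 2, 3, 5, 1, 4
d = r₁ − r₂: 2, 0, -3, 4, -3
d²: 4, 0, 9, 16, 9; Σd² = 38
ρ = 1 − 6·38/(5·24) = 1 − 228/120 = -0.900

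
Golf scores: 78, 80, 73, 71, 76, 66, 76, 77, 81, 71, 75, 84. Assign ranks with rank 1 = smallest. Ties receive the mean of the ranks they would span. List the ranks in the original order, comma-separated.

Sorted (ascending): 66, 71, 71, 73, 75, 76, 76, 77, 78, 80, 81, 84
The 2 values of 71 occupy positions 2–3 → average rank (2+3)/2 = 2.5.
The 2 values of 76 occupy positions 6–7 → average rank (6+7)/2 = 6.5.

9, 10, 4, 2.5, 6.5, 1, 6.5, 8, 11, 2.5, 5, 12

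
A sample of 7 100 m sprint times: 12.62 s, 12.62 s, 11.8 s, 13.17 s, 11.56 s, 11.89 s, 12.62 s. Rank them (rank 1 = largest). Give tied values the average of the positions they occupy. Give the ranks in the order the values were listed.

Sorted (descending): 13.17, 12.62, 12.62, 12.62, 11.89, 11.8, 11.56
The 3 values of 12.62 occupy positions 2–4 → average rank 3.

3, 3, 6, 1, 7, 5, 3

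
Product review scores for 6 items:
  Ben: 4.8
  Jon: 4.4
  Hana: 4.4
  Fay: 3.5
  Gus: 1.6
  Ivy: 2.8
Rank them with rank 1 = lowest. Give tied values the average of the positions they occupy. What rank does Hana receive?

4.5

Sorted (ascending): 1.6, 2.8, 3.5, 4.4, 4.4, 4.8
The 2 values of 4.4 occupy positions 4–5 → average rank (4+5)/2 = 4.5.
Hana has value 4.4 → rank 4.5.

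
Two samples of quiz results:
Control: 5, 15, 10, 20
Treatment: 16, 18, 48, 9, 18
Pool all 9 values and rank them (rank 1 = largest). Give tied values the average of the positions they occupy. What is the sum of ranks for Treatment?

Sorted (descending): 48, 20, 18, 18, 16, 15, 10, 9, 5
The 2 values of 18 occupy positions 3–4 → average rank (3+4)/2 = 3.5.
Treatment values → pooled ranks: 16→5, 18→3.5, 48→1, 9→8, 18→3.5
Rank sum = 5 + 3.5 + 1 + 8 + 3.5 = 21

21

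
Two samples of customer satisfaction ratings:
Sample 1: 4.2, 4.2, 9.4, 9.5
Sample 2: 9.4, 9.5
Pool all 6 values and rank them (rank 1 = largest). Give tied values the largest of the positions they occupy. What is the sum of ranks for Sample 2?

Sorted (descending): 9.5, 9.5, 9.4, 9.4, 4.2, 4.2
The 2 values of 9.5 occupy positions 1–2 → each gets rank 2.
The 2 values of 9.4 occupy positions 3–4 → each gets rank 4.
The 2 values of 4.2 occupy positions 5–6 → each gets rank 6.
Sample 2 values → pooled ranks: 9.4→4, 9.5→2
Rank sum = 4 + 2 = 6

6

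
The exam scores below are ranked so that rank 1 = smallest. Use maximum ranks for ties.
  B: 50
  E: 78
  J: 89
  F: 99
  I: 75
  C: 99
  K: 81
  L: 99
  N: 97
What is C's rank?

9

Sorted (ascending): 50, 75, 78, 81, 89, 97, 99, 99, 99
The 3 values of 99 occupy positions 7–9 → each gets rank 9.
C has value 99 → rank 9.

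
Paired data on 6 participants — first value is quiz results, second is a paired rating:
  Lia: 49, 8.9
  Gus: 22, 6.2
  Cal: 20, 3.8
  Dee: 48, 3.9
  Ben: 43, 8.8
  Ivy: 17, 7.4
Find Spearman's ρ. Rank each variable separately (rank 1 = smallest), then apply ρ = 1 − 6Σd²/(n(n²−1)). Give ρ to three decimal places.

0.429

Ranks of variable 1: 6, 3, 2, 5, 4, 1
Ranks of variable 2: 6, 3, 1, 2, 5, 4
d = r₁ − r₂: 0, 0, 1, 3, -1, -3
d²: 0, 0, 1, 9, 1, 9; Σd² = 20
ρ = 1 − 6·20/(6·35) = 1 − 120/210 = 0.429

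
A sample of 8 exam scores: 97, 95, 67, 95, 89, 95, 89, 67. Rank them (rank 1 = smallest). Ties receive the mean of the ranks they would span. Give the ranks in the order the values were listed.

Sorted (ascending): 67, 67, 89, 89, 95, 95, 95, 97
The 2 values of 67 occupy positions 1–2 → average rank (1+2)/2 = 1.5.
The 2 values of 89 occupy positions 3–4 → average rank (3+4)/2 = 3.5.
The 3 values of 95 occupy positions 5–7 → average rank 6.

8, 6, 1.5, 6, 3.5, 6, 3.5, 1.5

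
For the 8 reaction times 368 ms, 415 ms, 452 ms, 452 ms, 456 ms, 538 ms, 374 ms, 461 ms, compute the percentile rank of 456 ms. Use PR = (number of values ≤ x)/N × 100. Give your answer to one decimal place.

N = 8.
Strictly below 456: 5. Equal to 456: 1.
PR = 6/8 × 100 = 75.0

75.0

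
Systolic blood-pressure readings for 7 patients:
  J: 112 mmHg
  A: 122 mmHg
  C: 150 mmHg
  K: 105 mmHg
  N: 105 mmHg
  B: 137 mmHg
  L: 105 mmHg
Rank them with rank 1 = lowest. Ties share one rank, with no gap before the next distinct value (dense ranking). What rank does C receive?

Sorted (ascending): 105, 105, 105, 112, 122, 137, 150
The 3 values of 105 share dense rank 1.
Remaining distinct values take the next consecutive integers.
C has value 150 mmHg → rank 5.

5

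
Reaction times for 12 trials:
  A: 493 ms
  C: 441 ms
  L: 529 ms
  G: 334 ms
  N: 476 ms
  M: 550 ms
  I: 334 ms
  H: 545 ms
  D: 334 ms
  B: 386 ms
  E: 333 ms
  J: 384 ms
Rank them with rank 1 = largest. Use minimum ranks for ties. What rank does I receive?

9

Sorted (descending): 550, 545, 529, 493, 476, 441, 386, 384, 334, 334, 334, 333
The 3 values of 334 occupy positions 9–11 → each gets rank 9.
I has value 334 ms → rank 9.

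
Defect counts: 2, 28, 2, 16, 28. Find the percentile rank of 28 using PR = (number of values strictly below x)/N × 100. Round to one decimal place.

60.0

N = 5.
Strictly below 28: 3. Equal to 28: 2.
PR = 3/5 × 100 = 60.0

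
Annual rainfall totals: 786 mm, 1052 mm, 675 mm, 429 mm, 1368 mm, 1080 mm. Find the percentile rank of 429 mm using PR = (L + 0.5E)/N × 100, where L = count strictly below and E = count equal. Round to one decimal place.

N = 6.
Strictly below 429: 0. Equal to 429: 1.
PR = (0 + 0.5·1)/6 × 100 = 8.3

8.3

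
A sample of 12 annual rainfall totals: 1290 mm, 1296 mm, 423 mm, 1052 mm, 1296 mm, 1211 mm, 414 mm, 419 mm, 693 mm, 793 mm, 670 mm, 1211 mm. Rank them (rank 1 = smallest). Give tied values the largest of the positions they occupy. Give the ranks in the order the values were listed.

10, 12, 3, 7, 12, 9, 1, 2, 5, 6, 4, 9

Sorted (ascending): 414, 419, 423, 670, 693, 793, 1052, 1211, 1211, 1290, 1296, 1296
The 2 values of 1211 occupy positions 8–9 → each gets rank 9.
The 2 values of 1296 occupy positions 11–12 → each gets rank 12.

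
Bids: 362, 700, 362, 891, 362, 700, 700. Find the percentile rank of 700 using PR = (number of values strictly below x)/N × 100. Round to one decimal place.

42.9

N = 7.
Strictly below 700: 3. Equal to 700: 3.
PR = 3/7 × 100 = 42.9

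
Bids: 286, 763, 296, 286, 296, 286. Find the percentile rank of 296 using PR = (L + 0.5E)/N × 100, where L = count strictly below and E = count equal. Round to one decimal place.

N = 6.
Strictly below 296: 3. Equal to 296: 2.
PR = (3 + 0.5·2)/6 × 100 = 66.7

66.7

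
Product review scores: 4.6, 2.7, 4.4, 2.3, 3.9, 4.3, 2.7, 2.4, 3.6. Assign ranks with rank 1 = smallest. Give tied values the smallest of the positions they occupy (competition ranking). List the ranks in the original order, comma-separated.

9, 3, 8, 1, 6, 7, 3, 2, 5

Sorted (ascending): 2.3, 2.4, 2.7, 2.7, 3.6, 3.9, 4.3, 4.4, 4.6
The 2 values of 2.7 occupy positions 3–4 → each gets rank 3.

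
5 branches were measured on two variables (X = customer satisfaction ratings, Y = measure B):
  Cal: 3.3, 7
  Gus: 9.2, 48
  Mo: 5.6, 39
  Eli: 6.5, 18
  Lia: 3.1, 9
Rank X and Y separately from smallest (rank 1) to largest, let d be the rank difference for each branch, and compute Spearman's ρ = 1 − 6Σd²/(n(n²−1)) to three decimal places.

0.800

Ranks of variable 1: 2, 5, 3, 4, 1
Ranks of variable 2: 1, 5, 4, 3, 2
d = r₁ − r₂: 1, 0, -1, 1, -1
d²: 1, 0, 1, 1, 1; Σd² = 4
ρ = 1 − 6·4/(5·24) = 1 − 24/120 = 0.800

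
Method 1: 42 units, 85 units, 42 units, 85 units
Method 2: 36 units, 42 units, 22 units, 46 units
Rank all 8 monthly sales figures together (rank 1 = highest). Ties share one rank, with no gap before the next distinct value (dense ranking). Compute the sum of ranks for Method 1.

8

Sorted (descending): 85, 85, 46, 42, 42, 42, 36, 22
The 2 values of 85 share dense rank 1.
The 3 values of 42 share dense rank 3.
Remaining distinct values take the next consecutive integers.
Method 1 values → pooled ranks: 42→3, 85→1, 42→3, 85→1
Rank sum = 3 + 1 + 3 + 1 = 8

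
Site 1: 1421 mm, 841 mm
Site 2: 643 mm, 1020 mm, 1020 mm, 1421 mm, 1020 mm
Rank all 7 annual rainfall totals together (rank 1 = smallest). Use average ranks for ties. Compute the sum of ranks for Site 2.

19.5

Sorted (ascending): 643, 841, 1020, 1020, 1020, 1421, 1421
The 3 values of 1020 occupy positions 3–5 → average rank 4.
The 2 values of 1421 occupy positions 6–7 → average rank (6+7)/2 = 6.5.
Site 2 values → pooled ranks: 643→1, 1020→4, 1020→4, 1421→6.5, 1020→4
Rank sum = 1 + 4 + 4 + 6.5 + 4 = 19.5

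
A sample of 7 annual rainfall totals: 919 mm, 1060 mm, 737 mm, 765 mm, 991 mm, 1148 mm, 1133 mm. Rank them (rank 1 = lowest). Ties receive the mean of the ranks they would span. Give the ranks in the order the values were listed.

Sorted (ascending): 737, 765, 919, 991, 1060, 1133, 1148
No ties — each value takes its position as its rank.

3, 5, 1, 2, 4, 7, 6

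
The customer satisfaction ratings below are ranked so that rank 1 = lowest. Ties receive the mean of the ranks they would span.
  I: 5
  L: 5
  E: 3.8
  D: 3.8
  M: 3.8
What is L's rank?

4.5

Sorted (ascending): 3.8, 3.8, 3.8, 5, 5
The 3 values of 3.8 occupy positions 1–3 → average rank 2.
The 2 values of 5 occupy positions 4–5 → average rank (4+5)/2 = 4.5.
L has value 5 → rank 4.5.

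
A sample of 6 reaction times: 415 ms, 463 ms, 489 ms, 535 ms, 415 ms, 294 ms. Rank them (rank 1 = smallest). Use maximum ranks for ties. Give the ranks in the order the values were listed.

Sorted (ascending): 294, 415, 415, 463, 489, 535
The 2 values of 415 occupy positions 2–3 → each gets rank 3.

3, 4, 5, 6, 3, 1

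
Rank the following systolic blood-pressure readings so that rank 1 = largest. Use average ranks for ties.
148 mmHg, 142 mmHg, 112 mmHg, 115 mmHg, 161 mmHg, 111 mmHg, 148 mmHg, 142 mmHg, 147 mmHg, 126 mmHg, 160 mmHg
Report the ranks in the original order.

3.5, 6.5, 10, 9, 1, 11, 3.5, 6.5, 5, 8, 2

Sorted (descending): 161, 160, 148, 148, 147, 142, 142, 126, 115, 112, 111
The 2 values of 148 occupy positions 3–4 → average rank (3+4)/2 = 3.5.
The 2 values of 142 occupy positions 6–7 → average rank (6+7)/2 = 6.5.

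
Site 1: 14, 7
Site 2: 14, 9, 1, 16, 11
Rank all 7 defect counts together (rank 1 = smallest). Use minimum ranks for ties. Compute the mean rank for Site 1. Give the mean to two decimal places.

Sorted (ascending): 1, 7, 9, 11, 14, 14, 16
The 2 values of 14 occupy positions 5–6 → each gets rank 5.
Site 1 values → pooled ranks: 14→5, 7→2
Mean rank = (5 + 2) / 2 = 3.50

3.50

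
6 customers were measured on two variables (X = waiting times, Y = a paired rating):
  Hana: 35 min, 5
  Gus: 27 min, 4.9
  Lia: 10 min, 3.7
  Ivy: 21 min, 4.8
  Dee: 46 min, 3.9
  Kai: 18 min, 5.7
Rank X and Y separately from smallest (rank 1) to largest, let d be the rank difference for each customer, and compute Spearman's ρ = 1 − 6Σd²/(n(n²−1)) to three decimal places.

Ranks of variable 1: 5, 4, 1, 3, 6, 2
Ranks of variable 2: 5, 4, 1, 3, 2, 6
d = r₁ − r₂: 0, 0, 0, 0, 4, -4
d²: 0, 0, 0, 0, 16, 16; Σd² = 32
ρ = 1 − 6·32/(6·35) = 1 − 192/210 = 0.086

0.086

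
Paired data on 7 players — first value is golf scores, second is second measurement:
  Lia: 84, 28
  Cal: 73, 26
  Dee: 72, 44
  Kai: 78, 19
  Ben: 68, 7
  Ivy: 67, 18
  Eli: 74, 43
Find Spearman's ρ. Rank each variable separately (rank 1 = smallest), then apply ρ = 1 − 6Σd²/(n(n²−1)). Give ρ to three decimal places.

Ranks of variable 1: 7, 4, 3, 6, 2, 1, 5
Ranks of variable 2: 5, 4, 7, 3, 1, 2, 6
d = r₁ − r₂: 2, 0, -4, 3, 1, -1, -1
d²: 4, 0, 16, 9, 1, 1, 1; Σd² = 32
ρ = 1 − 6·32/(7·48) = 1 − 192/336 = 0.429

0.429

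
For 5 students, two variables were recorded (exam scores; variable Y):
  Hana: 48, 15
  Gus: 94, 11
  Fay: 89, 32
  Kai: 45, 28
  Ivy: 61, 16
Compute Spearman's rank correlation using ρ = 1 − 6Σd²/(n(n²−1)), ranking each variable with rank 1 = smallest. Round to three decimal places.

Ranks of variable 1: 2, 5, 4, 1, 3
Ranks of variable 2: 2, 1, 5, 4, 3
d = r₁ − r₂: 0, 4, -1, -3, 0
d²: 0, 16, 1, 9, 0; Σd² = 26
ρ = 1 − 6·26/(5·24) = 1 − 156/120 = -0.300

-0.300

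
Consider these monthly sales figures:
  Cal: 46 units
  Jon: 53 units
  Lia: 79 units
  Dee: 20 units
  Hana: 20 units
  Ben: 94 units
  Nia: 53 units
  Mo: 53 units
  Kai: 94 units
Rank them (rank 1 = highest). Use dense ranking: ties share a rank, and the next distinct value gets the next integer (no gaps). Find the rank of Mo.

3

Sorted (descending): 94, 94, 79, 53, 53, 53, 46, 20, 20
The 2 values of 94 share dense rank 1.
The 3 values of 53 share dense rank 3.
The 2 values of 20 share dense rank 5.
Remaining distinct values take the next consecutive integers.
Mo has value 53 units → rank 3.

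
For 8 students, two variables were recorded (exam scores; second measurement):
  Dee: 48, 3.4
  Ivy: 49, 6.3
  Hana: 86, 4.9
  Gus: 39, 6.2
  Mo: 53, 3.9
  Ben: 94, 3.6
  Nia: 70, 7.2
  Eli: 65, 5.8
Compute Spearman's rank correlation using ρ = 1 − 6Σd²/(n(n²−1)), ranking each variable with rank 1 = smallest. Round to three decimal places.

-0.095

Ranks of variable 1: 2, 3, 7, 1, 4, 8, 6, 5
Ranks of variable 2: 1, 7, 4, 6, 3, 2, 8, 5
d = r₁ − r₂: 1, -4, 3, -5, 1, 6, -2, 0
d²: 1, 16, 9, 25, 1, 36, 4, 0; Σd² = 92
ρ = 1 − 6·92/(8·63) = 1 − 552/504 = -0.095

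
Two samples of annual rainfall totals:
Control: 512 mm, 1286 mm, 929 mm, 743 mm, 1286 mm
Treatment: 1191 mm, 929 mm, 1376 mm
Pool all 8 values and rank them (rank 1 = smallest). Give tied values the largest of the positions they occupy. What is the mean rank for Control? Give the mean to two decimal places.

Sorted (ascending): 512, 743, 929, 929, 1191, 1286, 1286, 1376
The 2 values of 929 occupy positions 3–4 → each gets rank 4.
The 2 values of 1286 occupy positions 6–7 → each gets rank 7.
Control values → pooled ranks: 512→1, 1286→7, 929→4, 743→2, 1286→7
Mean rank = (1 + 7 + 4 + 2 + 7) / 5 = 4.20

4.20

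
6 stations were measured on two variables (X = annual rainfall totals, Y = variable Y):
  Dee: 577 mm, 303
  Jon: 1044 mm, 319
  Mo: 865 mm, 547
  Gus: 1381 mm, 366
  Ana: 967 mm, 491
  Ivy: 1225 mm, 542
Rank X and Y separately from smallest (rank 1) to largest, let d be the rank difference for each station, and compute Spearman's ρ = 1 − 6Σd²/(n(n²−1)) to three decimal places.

Ranks of variable 1: 1, 4, 2, 6, 3, 5
Ranks of variable 2: 1, 2, 6, 3, 4, 5
d = r₁ − r₂: 0, 2, -4, 3, -1, 0
d²: 0, 4, 16, 9, 1, 0; Σd² = 30
ρ = 1 − 6·30/(6·35) = 1 − 180/210 = 0.143

0.143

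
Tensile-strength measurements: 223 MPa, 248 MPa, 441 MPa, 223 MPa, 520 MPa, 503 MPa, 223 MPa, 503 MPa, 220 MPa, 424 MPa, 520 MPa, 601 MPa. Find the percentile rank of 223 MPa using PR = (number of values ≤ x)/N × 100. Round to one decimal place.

N = 12.
Strictly below 223: 1. Equal to 223: 3.
PR = 4/12 × 100 = 33.3

33.3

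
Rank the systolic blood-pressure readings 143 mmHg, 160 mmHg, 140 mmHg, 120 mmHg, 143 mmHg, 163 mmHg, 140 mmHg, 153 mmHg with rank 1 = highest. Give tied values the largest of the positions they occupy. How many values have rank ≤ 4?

3

Sorted (descending): 163, 160, 153, 143, 143, 140, 140, 120
The 2 values of 143 occupy positions 4–5 → each gets rank 5.
The 2 values of 140 occupy positions 6–7 → each gets rank 7.
Ranks ≤ 4: {1, 2, 3} → 3 values.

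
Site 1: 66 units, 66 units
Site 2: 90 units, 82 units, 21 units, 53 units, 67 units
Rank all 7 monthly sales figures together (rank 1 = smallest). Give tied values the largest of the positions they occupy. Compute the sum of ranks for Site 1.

Sorted (ascending): 21, 53, 66, 66, 67, 82, 90
The 2 values of 66 occupy positions 3–4 → each gets rank 4.
Site 1 values → pooled ranks: 66→4, 66→4
Rank sum = 4 + 4 = 8

8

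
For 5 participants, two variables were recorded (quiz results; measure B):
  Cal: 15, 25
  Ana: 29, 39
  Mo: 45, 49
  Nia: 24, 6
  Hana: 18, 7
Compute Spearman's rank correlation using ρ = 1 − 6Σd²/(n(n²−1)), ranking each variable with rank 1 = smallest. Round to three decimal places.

Ranks of variable 1: 1, 4, 5, 3, 2
Ranks of variable 2: 3, 4, 5, 1, 2
d = r₁ − r₂: -2, 0, 0, 2, 0
d²: 4, 0, 0, 4, 0; Σd² = 8
ρ = 1 − 6·8/(5·24) = 1 − 48/120 = 0.600

0.600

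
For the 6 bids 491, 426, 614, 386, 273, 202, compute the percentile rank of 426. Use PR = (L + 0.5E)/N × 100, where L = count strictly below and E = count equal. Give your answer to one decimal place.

N = 6.
Strictly below 426: 3. Equal to 426: 1.
PR = (3 + 0.5·1)/6 × 100 = 58.3

58.3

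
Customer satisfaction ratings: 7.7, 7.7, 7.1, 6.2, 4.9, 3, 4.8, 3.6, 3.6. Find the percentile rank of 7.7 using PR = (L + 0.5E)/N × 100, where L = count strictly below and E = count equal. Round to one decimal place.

88.9

N = 9.
Strictly below 7.7: 7. Equal to 7.7: 2.
PR = (7 + 0.5·2)/9 × 100 = 88.9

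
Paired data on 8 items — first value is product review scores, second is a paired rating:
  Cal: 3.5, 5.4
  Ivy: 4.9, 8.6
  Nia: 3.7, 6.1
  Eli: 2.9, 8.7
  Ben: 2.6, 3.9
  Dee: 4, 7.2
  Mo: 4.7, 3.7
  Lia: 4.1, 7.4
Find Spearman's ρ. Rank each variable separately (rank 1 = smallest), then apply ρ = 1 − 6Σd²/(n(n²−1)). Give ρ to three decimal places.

Ranks of variable 1: 3, 8, 4, 2, 1, 5, 7, 6
Ranks of variable 2: 3, 7, 4, 8, 2, 5, 1, 6
d = r₁ − r₂: 0, 1, 0, -6, -1, 0, 6, 0
d²: 0, 1, 0, 36, 1, 0, 36, 0; Σd² = 74
ρ = 1 − 6·74/(8·63) = 1 − 444/504 = 0.119

0.119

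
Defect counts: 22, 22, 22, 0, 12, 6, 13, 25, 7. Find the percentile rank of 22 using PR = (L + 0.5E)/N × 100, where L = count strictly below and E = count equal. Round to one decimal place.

N = 9.
Strictly below 22: 5. Equal to 22: 3.
PR = (5 + 0.5·3)/9 × 100 = 72.2

72.2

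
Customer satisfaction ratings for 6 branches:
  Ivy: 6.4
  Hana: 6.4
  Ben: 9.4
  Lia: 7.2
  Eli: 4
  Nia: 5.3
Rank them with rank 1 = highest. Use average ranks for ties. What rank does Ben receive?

1

Sorted (descending): 9.4, 7.2, 6.4, 6.4, 5.3, 4
The 2 values of 6.4 occupy positions 3–4 → average rank (3+4)/2 = 3.5.
Ben has value 9.4 → rank 1.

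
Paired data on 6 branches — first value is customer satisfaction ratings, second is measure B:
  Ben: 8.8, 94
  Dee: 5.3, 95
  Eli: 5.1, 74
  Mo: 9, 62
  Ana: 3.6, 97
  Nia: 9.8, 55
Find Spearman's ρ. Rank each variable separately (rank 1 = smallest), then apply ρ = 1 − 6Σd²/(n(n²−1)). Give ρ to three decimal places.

-0.829

Ranks of variable 1: 4, 3, 2, 5, 1, 6
Ranks of variable 2: 4, 5, 3, 2, 6, 1
d = r₁ − r₂: 0, -2, -1, 3, -5, 5
d²: 0, 4, 1, 9, 25, 25; Σd² = 64
ρ = 1 − 6·64/(6·35) = 1 − 384/210 = -0.829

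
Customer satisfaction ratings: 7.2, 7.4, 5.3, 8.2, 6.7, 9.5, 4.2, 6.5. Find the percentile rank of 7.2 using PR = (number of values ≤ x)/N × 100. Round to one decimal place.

N = 8.
Strictly below 7.2: 4. Equal to 7.2: 1.
PR = 5/8 × 100 = 62.5

62.5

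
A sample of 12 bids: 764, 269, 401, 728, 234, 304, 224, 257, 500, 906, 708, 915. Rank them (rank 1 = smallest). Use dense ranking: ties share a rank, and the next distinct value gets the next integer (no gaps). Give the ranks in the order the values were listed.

Sorted (ascending): 224, 234, 257, 269, 304, 401, 500, 708, 728, 764, 906, 915
No ties — each value takes its position as its rank.

10, 4, 6, 9, 2, 5, 1, 3, 7, 11, 8, 12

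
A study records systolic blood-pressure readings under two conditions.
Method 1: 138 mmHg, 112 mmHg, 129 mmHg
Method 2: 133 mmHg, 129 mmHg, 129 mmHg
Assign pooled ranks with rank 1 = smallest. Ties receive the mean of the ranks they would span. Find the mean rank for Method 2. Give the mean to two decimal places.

3.67

Sorted (ascending): 112, 129, 129, 129, 133, 138
The 3 values of 129 occupy positions 2–4 → average rank 3.
Method 2 values → pooled ranks: 133→5, 129→3, 129→3
Mean rank = (5 + 3 + 3) / 3 = 3.67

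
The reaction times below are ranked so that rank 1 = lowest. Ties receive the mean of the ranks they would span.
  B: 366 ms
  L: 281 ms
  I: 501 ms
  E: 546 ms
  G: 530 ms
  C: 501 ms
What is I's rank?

3.5

Sorted (ascending): 281, 366, 501, 501, 530, 546
The 2 values of 501 occupy positions 3–4 → average rank (3+4)/2 = 3.5.
I has value 501 ms → rank 3.5.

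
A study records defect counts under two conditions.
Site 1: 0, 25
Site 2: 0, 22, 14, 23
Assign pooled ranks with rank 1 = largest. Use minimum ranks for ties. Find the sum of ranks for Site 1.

6

Sorted (descending): 25, 23, 22, 14, 0, 0
The 2 values of 0 occupy positions 5–6 → each gets rank 5.
Site 1 values → pooled ranks: 0→5, 25→1
Rank sum = 5 + 1 = 6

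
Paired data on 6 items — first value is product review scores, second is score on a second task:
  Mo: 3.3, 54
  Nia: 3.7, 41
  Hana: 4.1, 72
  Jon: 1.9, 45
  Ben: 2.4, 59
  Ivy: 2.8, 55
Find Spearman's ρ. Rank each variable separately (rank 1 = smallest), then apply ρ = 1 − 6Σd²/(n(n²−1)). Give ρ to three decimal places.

0.200

Ranks of variable 1: 4, 5, 6, 1, 2, 3
Ranks of variable 2: 3, 1, 6, 2, 5, 4
d = r₁ − r₂: 1, 4, 0, -1, -3, -1
d²: 1, 16, 0, 1, 9, 1; Σd² = 28
ρ = 1 − 6·28/(6·35) = 1 − 168/210 = 0.200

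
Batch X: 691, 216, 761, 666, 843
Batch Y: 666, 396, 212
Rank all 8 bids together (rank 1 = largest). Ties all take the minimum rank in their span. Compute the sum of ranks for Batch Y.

Sorted (descending): 843, 761, 691, 666, 666, 396, 216, 212
The 2 values of 666 occupy positions 4–5 → each gets rank 4.
Batch Y values → pooled ranks: 666→4, 396→6, 212→8
Rank sum = 4 + 6 + 8 = 18

18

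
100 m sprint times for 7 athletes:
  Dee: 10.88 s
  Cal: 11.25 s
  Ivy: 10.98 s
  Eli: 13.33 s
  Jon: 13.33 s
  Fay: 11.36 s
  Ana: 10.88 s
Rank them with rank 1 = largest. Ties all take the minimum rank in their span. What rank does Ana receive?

Sorted (descending): 13.33, 13.33, 11.36, 11.25, 10.98, 10.88, 10.88
The 2 values of 13.33 occupy positions 1–2 → each gets rank 1.
The 2 values of 10.88 occupy positions 6–7 → each gets rank 6.
Ana has value 10.88 s → rank 6.

6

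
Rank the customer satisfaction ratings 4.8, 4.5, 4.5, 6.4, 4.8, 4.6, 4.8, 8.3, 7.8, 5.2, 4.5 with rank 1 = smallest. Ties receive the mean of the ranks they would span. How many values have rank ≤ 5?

4

Sorted (ascending): 4.5, 4.5, 4.5, 4.6, 4.8, 4.8, 4.8, 5.2, 6.4, 7.8, 8.3
The 3 values of 4.5 occupy positions 1–3 → average rank 2.
The 3 values of 4.8 occupy positions 5–7 → average rank 6.
Ranks ≤ 5: {2, 2, 2, 4} → 4 values.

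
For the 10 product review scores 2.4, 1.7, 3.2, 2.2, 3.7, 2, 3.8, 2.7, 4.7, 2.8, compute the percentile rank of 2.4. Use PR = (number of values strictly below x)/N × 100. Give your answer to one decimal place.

30.0

N = 10.
Strictly below 2.4: 3. Equal to 2.4: 1.
PR = 3/10 × 100 = 30.0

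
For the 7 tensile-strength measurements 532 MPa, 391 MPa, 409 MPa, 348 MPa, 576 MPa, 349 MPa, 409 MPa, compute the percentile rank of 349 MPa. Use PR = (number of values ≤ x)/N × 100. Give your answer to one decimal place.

N = 7.
Strictly below 349: 1. Equal to 349: 1.
PR = 2/7 × 100 = 28.6

28.6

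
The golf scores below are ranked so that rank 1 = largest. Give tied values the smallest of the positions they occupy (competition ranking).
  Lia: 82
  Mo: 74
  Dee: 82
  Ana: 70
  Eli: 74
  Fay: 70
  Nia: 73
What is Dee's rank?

1

Sorted (descending): 82, 82, 74, 74, 73, 70, 70
The 2 values of 82 occupy positions 1–2 → each gets rank 1.
The 2 values of 74 occupy positions 3–4 → each gets rank 3.
The 2 values of 70 occupy positions 6–7 → each gets rank 6.
Dee has value 82 → rank 1.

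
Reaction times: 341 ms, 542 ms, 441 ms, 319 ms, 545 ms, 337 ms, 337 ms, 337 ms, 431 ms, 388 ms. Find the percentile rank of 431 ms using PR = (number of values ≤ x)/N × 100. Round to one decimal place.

70.0

N = 10.
Strictly below 431: 6. Equal to 431: 1.
PR = 7/10 × 100 = 70.0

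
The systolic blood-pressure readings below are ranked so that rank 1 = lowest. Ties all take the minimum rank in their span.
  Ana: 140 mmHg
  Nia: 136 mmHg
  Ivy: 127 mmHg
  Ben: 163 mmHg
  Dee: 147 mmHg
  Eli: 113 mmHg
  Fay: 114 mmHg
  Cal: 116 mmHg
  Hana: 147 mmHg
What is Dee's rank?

Sorted (ascending): 113, 114, 116, 127, 136, 140, 147, 147, 163
The 2 values of 147 occupy positions 7–8 → each gets rank 7.
Dee has value 147 mmHg → rank 7.

7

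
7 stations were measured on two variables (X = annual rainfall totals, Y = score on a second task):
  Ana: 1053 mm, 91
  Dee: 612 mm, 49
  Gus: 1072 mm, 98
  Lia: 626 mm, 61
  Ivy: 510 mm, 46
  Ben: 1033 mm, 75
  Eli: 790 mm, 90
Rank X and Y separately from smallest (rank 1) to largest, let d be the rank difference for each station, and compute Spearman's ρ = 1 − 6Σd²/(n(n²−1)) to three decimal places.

Ranks of variable 1: 6, 2, 7, 3, 1, 5, 4
Ranks of variable 2: 6, 2, 7, 3, 1, 4, 5
d = r₁ − r₂: 0, 0, 0, 0, 0, 1, -1
d²: 0, 0, 0, 0, 0, 1, 1; Σd² = 2
ρ = 1 − 6·2/(7·48) = 1 − 12/336 = 0.964

0.964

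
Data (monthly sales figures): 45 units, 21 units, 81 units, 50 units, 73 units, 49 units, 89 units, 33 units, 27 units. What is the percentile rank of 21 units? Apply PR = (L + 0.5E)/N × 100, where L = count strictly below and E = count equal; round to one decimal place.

N = 9.
Strictly below 21: 0. Equal to 21: 1.
PR = (0 + 0.5·1)/9 × 100 = 5.6

5.6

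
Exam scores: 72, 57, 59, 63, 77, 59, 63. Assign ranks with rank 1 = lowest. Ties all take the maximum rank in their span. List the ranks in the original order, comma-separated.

Sorted (ascending): 57, 59, 59, 63, 63, 72, 77
The 2 values of 59 occupy positions 2–3 → each gets rank 3.
The 2 values of 63 occupy positions 4–5 → each gets rank 5.

6, 1, 3, 5, 7, 3, 5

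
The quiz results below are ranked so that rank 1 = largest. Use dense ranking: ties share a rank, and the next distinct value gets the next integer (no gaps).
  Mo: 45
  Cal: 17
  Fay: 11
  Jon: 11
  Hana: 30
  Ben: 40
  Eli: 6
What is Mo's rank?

1

Sorted (descending): 45, 40, 30, 17, 11, 11, 6
The 2 values of 11 share dense rank 5.
Remaining distinct values take the next consecutive integers.
Mo has value 45 → rank 1.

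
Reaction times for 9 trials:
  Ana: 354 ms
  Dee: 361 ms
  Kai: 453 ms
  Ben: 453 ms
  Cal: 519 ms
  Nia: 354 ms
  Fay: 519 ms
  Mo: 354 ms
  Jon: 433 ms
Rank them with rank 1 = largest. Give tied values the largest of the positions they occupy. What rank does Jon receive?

5

Sorted (descending): 519, 519, 453, 453, 433, 361, 354, 354, 354
The 2 values of 519 occupy positions 1–2 → each gets rank 2.
The 2 values of 453 occupy positions 3–4 → each gets rank 4.
The 3 values of 354 occupy positions 7–9 → each gets rank 9.
Jon has value 433 ms → rank 5.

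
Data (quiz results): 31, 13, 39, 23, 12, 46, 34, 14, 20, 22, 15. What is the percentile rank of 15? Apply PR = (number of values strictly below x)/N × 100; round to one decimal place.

N = 11.
Strictly below 15: 3. Equal to 15: 1.
PR = 3/11 × 100 = 27.3

27.3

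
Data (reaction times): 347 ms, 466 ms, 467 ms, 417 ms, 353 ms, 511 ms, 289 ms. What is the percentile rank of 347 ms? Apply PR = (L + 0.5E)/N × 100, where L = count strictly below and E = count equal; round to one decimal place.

21.4

N = 7.
Strictly below 347: 1. Equal to 347: 1.
PR = (1 + 0.5·1)/7 × 100 = 21.4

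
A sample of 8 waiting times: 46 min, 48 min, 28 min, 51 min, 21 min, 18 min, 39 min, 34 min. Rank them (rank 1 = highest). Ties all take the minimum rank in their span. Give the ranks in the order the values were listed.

Sorted (descending): 51, 48, 46, 39, 34, 28, 21, 18
No ties — each value takes its position as its rank.

3, 2, 6, 1, 7, 8, 4, 5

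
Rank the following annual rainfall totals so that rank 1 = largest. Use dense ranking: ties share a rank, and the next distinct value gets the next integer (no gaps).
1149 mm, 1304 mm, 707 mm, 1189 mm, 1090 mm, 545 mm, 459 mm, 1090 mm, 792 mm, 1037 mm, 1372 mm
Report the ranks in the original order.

Sorted (descending): 1372, 1304, 1189, 1149, 1090, 1090, 1037, 792, 707, 545, 459
The 2 values of 1090 share dense rank 5.
Remaining distinct values take the next consecutive integers.

4, 2, 8, 3, 5, 9, 10, 5, 7, 6, 1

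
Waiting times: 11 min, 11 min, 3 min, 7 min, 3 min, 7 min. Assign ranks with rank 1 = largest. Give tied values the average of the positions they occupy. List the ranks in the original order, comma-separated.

Sorted (descending): 11, 11, 7, 7, 3, 3
The 2 values of 11 occupy positions 1–2 → average rank (1+2)/2 = 1.5.
The 2 values of 7 occupy positions 3–4 → average rank (3+4)/2 = 3.5.
The 2 values of 3 occupy positions 5–6 → average rank (5+6)/2 = 5.5.

1.5, 1.5, 5.5, 3.5, 5.5, 3.5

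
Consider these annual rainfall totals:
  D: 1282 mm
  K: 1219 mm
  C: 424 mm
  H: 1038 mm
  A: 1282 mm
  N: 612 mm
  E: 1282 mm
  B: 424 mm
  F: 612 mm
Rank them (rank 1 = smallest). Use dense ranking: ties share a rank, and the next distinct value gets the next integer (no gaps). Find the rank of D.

Sorted (ascending): 424, 424, 612, 612, 1038, 1219, 1282, 1282, 1282
The 2 values of 424 share dense rank 1.
The 2 values of 612 share dense rank 2.
The 3 values of 1282 share dense rank 5.
Remaining distinct values take the next consecutive integers.
D has value 1282 mm → rank 5.

5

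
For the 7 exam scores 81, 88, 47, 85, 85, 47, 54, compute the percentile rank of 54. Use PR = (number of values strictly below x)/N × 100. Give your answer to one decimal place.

28.6

N = 7.
Strictly below 54: 2. Equal to 54: 1.
PR = 2/7 × 100 = 28.6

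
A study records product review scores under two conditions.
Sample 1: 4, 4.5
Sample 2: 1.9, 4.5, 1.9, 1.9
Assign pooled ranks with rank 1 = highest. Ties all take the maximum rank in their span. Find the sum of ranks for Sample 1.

5

Sorted (descending): 4.5, 4.5, 4, 1.9, 1.9, 1.9
The 2 values of 4.5 occupy positions 1–2 → each gets rank 2.
The 3 values of 1.9 occupy positions 4–6 → each gets rank 6.
Sample 1 values → pooled ranks: 4→3, 4.5→2
Rank sum = 3 + 2 = 5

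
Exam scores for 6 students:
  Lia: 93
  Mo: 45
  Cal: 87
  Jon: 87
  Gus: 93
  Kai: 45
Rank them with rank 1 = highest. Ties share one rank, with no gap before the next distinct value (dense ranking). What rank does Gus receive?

1

Sorted (descending): 93, 93, 87, 87, 45, 45
The 2 values of 93 share dense rank 1.
The 2 values of 87 share dense rank 2.
The 2 values of 45 share dense rank 3.
Gus has value 93 → rank 1.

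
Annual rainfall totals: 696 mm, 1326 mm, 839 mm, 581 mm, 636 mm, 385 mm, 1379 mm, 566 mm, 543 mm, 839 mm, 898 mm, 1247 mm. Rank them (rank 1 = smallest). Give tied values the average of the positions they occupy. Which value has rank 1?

385

Sorted (ascending): 385, 543, 566, 581, 636, 696, 839, 839, 898, 1247, 1326, 1379
The 2 values of 839 occupy positions 7–8 → average rank (7+8)/2 = 7.5.
Rank 1 → value 385.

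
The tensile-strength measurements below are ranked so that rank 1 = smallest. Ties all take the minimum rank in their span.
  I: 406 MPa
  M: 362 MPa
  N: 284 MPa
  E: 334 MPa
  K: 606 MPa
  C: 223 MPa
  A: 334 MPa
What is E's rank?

3

Sorted (ascending): 223, 284, 334, 334, 362, 406, 606
The 2 values of 334 occupy positions 3–4 → each gets rank 3.
E has value 334 MPa → rank 3.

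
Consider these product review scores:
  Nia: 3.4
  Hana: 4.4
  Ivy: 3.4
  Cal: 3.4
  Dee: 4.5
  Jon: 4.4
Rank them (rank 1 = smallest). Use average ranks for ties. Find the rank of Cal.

2

Sorted (ascending): 3.4, 3.4, 3.4, 4.4, 4.4, 4.5
The 3 values of 3.4 occupy positions 1–3 → average rank 2.
The 2 values of 4.4 occupy positions 4–5 → average rank (4+5)/2 = 4.5.
Cal has value 3.4 → rank 2.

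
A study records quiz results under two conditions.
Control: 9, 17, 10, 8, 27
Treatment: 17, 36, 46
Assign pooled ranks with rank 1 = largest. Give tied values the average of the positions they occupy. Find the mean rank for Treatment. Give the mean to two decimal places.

Sorted (descending): 46, 36, 27, 17, 17, 10, 9, 8
The 2 values of 17 occupy positions 4–5 → average rank (4+5)/2 = 4.5.
Treatment values → pooled ranks: 17→4.5, 36→2, 46→1
Mean rank = (4.5 + 2 + 1) / 3 = 2.50

2.50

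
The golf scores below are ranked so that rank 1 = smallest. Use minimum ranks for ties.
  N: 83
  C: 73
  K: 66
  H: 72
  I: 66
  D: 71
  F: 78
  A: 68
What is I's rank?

1

Sorted (ascending): 66, 66, 68, 71, 72, 73, 78, 83
The 2 values of 66 occupy positions 1–2 → each gets rank 1.
I has value 66 → rank 1.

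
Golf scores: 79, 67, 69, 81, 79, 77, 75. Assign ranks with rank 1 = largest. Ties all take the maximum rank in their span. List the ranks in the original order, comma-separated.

Sorted (descending): 81, 79, 79, 77, 75, 69, 67
The 2 values of 79 occupy positions 2–3 → each gets rank 3.

3, 7, 6, 1, 3, 4, 5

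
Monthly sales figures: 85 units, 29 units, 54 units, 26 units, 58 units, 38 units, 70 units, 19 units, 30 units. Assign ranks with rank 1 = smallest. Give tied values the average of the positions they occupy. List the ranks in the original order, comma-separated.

Sorted (ascending): 19, 26, 29, 30, 38, 54, 58, 70, 85
No ties — each value takes its position as its rank.

9, 3, 6, 2, 7, 5, 8, 1, 4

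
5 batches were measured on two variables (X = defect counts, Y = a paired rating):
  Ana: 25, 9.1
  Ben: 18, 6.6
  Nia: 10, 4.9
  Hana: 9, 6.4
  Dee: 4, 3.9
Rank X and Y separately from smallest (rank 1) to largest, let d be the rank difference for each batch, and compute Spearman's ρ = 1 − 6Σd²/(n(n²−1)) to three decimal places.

Ranks of variable 1: 5, 4, 3, 2, 1
Ranks of variable 2: 5, 4, 2, 3, 1
d = r₁ − r₂: 0, 0, 1, -1, 0
d²: 0, 0, 1, 1, 0; Σd² = 2
ρ = 1 − 6·2/(5·24) = 1 − 12/120 = 0.900

0.900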